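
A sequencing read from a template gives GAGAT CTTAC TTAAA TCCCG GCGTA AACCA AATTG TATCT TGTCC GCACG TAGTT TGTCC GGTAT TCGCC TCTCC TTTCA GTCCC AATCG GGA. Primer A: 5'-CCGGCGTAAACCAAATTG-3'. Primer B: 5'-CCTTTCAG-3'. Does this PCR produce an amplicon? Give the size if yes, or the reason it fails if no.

Primer A (CCGGCGTAAACCAAATTG) matches the top strand at positions 18–35 (3' end points downstream).
Primer B (CCTTTCAG) also matches the top strand directly, at positions 74–81 — its reverse complement CTGAAAGG is not present.
Both primers anneal to the bottom strand with 3' ends pointing the same way, so neither can prime synthesis back toward the other.

No product — both primers anneal to the same strand and extend in the same direction.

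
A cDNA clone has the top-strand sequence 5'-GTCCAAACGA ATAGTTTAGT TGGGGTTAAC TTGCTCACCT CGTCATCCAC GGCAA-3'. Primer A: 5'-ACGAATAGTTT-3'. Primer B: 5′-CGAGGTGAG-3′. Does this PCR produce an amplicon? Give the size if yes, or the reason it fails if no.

Primer A (ACGAATAGTTT) matches the top strand at positions 7–17; it acts as a forward primer.
Primer B's reverse complement is CTCACCTCG, matching the top strand at positions 34–42; it acts as a reverse primer.
The 3' ends face each other across positions 7–42, giving a 36 bp product.

Yes — a 36 bp product.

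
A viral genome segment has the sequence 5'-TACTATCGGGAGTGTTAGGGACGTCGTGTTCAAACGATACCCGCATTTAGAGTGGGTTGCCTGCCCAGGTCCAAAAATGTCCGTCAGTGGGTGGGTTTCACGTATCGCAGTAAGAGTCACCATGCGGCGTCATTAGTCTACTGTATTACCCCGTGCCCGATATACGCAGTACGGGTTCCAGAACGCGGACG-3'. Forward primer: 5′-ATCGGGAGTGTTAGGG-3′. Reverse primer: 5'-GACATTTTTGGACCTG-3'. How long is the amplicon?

77 bp

The forward primer matches the template at positions 5–20.
Reverse complement of the reverse primer: CAGGTCCAAAAATGTC. This occurs on the top strand at positions 66–81.
The product runs from position 5 to position 81, so its length is 81 − 5 + 1 = 77 bp.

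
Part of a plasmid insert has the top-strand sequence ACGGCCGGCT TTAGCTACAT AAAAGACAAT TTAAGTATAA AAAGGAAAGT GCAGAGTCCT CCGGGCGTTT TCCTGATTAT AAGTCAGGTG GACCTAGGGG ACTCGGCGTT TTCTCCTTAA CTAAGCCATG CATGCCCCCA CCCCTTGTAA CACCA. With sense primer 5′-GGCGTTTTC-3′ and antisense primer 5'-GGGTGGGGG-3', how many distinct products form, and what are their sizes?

Two products: 80 bp, 39 bp

The forward primer GGCGTTTTC matches the top strand at positions 64–72, 105–113.
The reverse primer's reverse complement is CCCCCACCC, matching at positions 135–143.
Each forward site pairs with the reverse site to give a product ending at position 143: sizes 80, 39 bp.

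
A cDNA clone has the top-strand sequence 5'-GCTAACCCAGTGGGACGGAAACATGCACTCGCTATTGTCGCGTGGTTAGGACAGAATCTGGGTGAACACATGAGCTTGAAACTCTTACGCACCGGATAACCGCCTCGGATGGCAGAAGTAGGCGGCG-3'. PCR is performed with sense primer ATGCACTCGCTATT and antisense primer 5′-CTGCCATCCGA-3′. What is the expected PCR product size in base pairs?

The forward primer matches the template at positions 23–36.
Reverse complement of the reverse primer: TCGGATGGCAG. This occurs on the top strand at positions 105–115.
The product runs from position 23 to position 115, so its length is 115 − 23 + 1 = 93 bp.

93 bp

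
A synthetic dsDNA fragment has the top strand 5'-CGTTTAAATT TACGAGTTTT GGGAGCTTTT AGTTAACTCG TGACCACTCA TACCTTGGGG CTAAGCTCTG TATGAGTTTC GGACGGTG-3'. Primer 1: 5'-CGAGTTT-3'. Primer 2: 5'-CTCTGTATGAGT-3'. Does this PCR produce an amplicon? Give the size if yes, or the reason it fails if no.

No product — both primers anneal to the same strand and extend in the same direction.

Primer 1 (CGAGTTT) matches the top strand at positions 13–19 (3' end points downstream).
Primer 2 (CTCTGTATGAGT) also matches the top strand directly, at positions 66–77 — its reverse complement ACTCATACAGAG is not present.
Both primers anneal to the bottom strand with 3' ends pointing the same way, so neither can prime synthesis back toward the other.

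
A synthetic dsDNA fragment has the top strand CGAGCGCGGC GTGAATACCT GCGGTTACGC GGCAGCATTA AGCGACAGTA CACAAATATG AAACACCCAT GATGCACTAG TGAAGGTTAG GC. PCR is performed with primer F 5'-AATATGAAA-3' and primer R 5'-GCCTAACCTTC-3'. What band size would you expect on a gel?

38 bp

Scanning the template, AATATGAAA occurs at positions 55–63; this primer anneals to the bottom strand there with its 3' end pointing downstream.
The reverse primer's reverse complement is GAAGGTTAGGC, which matches the template at positions 82–92.
The product runs from position 55 to position 92, so its length is 92 − 55 + 1 = 38 bp.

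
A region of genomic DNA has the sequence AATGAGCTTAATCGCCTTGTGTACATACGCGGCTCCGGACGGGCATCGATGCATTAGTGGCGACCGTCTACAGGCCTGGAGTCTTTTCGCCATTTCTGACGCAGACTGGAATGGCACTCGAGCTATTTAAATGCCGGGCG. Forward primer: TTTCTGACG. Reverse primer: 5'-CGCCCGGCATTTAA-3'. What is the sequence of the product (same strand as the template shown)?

5'-TTTCTGACGCAGACTGGAATGGCACTCGAGCTATTTAAATGCCGGGCG-3'

Forward primer TTTCTGACG is found on the top strand at positions 93–101.
Reverse complement of the reverse primer: TTAAATGCCGGGCG. This occurs on the top strand at positions 127–140.
The product is the template from position 93 through 140 (48 bp).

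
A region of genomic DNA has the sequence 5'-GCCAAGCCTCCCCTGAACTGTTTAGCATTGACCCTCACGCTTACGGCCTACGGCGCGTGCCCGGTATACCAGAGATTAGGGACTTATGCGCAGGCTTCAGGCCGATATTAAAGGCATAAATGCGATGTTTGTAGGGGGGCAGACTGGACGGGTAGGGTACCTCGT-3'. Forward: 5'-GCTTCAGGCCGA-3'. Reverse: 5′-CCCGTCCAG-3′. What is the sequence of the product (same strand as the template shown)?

5'-GCTTCAGGCCGATATTAAAGGCATAAATGCGATGTTTGTAGGGGGGCAGACTGGACGGG-3'

The forward primer matches the template at positions 94–105.
Taking the reverse complement of CCCGTCCAG gives CTGGACGGG, found at positions 144–152 on the template; the primer anneals here to the top strand with its 3' end pointing upstream.
The product is the template from position 94 through 152 (59 bp).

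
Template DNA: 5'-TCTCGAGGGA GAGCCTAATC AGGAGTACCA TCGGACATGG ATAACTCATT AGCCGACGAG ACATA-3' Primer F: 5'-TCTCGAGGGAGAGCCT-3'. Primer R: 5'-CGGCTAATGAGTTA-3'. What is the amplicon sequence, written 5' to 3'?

The forward primer matches the template at positions 1–16.
Taking the reverse complement of CGGCTAATGAGTTA gives TAACTCATTAGCCG, found at positions 42–55 on the template; the primer anneals here to the top strand with its 3' end pointing upstream.
The product is the template from position 1 through 55 (55 bp).

5'-TCTCGAGGGAGAGCCTAATCAGGAGTACCATCGGACATGGATAACTCATTAGCCG-3'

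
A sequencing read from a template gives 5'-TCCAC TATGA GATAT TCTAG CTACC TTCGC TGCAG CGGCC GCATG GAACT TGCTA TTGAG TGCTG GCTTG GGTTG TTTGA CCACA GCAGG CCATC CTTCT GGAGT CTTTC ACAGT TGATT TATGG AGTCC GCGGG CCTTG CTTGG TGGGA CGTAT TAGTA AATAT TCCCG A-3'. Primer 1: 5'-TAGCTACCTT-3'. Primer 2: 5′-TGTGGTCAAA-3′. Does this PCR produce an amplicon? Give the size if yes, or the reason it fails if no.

Yes — a 68 bp product.

Primer 1 (TAGCTACCTT) matches the top strand at positions 18–27; it acts as a forward primer.
Primer 2's reverse complement is TTTGACCACA, matching the top strand at positions 76–85; it acts as a reverse primer.
The 3' ends face each other across positions 18–85, giving a 68 bp product.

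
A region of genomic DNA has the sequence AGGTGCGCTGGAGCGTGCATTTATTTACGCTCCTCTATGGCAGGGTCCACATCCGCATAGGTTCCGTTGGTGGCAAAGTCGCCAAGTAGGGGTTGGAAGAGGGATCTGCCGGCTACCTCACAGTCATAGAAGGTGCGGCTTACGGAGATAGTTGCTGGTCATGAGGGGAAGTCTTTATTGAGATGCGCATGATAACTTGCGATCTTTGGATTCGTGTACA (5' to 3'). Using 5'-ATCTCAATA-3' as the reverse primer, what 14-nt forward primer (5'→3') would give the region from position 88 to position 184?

The reverse primer's reverse complement TATTGAGAT matches the template at positions 176–184; the product starts at position 88.
The forward primer is identical to the top strand over positions 88–101: AGGGGTTGGAAGAG.

5'-AGGGGTTGGAAGAG-3'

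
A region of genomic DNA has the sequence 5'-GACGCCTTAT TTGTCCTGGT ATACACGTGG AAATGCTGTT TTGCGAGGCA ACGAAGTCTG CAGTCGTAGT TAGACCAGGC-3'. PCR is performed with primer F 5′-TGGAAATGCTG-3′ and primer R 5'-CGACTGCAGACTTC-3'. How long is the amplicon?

39 bp

Forward primer TGGAAATGCTG is found on the top strand at positions 28–38.
The reverse primer's reverse complement is GAAGTCTGCAGTCG, which matches the template at positions 53–66.
The product runs from position 28 to position 66, so its length is 66 − 28 + 1 = 39 bp.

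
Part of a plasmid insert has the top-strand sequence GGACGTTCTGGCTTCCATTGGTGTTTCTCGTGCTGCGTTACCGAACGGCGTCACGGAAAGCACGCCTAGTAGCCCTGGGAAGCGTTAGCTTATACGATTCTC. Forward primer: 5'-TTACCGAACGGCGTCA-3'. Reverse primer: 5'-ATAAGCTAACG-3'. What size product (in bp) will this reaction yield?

56 bp

Forward primer TTACCGAACGGCGTCA is found on the top strand at positions 38–53.
The reverse primer's reverse complement is CGTTAGCTTAT, which matches the template at positions 83–93.
Amplicon spans positions 38–93: 56 bp.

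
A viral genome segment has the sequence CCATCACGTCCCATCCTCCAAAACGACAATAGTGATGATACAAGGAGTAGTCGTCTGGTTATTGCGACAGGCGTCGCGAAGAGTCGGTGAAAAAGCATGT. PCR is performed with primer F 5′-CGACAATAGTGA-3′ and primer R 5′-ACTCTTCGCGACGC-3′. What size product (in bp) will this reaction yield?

61 bp

Forward primer CGACAATAGTGA is found on the top strand at positions 24–35.
Reverse complement of the reverse primer: GCGTCGCGAAGAGT. This occurs on the top strand at positions 71–84.
The product runs from position 24 to position 84, so its length is 84 − 24 + 1 = 61 bp.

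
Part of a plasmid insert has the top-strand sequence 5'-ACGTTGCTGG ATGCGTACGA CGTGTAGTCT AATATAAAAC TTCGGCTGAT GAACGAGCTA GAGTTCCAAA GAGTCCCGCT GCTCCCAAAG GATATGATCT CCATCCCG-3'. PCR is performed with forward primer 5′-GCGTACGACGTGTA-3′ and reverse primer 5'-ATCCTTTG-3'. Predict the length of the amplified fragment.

81 bp

Scanning the template, GCGTACGACGTGTA occurs at positions 13–26; this primer anneals to the bottom strand there with its 3' end pointing downstream.
Taking the reverse complement of ATCCTTTG gives CAAAGGAT, found at positions 86–93 on the template; the primer anneals here to the top strand with its 3' end pointing upstream.
Product length = (reverse-primer end) − (forward-primer start) + 1 = 93 − 13 + 1 = 81 bp.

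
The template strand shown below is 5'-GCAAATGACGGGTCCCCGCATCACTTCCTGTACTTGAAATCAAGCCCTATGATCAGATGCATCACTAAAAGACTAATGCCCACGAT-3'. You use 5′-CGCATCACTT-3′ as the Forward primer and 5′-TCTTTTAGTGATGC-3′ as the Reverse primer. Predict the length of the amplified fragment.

The forward primer matches the template at positions 17–26.
Reverse complement of the reverse primer: GCATCACTAAAAGA. This occurs on the top strand at positions 59–72.
The product runs from position 17 to position 72, so its length is 72 − 17 + 1 = 56 bp.

56 bp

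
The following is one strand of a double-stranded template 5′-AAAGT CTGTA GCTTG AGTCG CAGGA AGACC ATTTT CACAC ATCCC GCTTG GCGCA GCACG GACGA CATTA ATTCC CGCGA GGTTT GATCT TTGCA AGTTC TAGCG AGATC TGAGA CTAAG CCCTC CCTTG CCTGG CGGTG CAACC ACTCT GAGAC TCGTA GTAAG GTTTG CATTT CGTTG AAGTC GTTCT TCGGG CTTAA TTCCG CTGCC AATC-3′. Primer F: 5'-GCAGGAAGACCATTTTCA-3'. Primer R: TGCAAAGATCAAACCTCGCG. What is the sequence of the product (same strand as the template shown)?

5'-GCAGGAAGACCATTTTCACACATCCCGCTTGGCGCAGCACGGACGACATTAATTCCCGCGAGGTTTGATCTTTGCA-3'

The forward primer matches the template at positions 20–37.
Taking the reverse complement of TGCAAAGATCAAACCTCGCG gives CGCGAGGTTTGATCTTTGCA, found at positions 76–95 on the template; the primer anneals here to the top strand with its 3' end pointing upstream.
The product is the template from position 20 through 95 (76 bp).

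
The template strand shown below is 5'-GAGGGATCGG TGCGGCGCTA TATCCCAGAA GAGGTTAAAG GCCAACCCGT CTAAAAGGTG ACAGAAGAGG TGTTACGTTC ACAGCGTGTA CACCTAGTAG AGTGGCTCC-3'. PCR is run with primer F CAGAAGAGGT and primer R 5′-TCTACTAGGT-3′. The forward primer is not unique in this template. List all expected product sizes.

76 bp, 40 bp

The forward primer CAGAAGAGGT matches the top strand at positions 26–35, 62–71.
The reverse primer's reverse complement is ACCTAGTAGA, matching at positions 92–101.
Each forward site pairs with the reverse site to give a product ending at position 101: sizes 76, 40 bp.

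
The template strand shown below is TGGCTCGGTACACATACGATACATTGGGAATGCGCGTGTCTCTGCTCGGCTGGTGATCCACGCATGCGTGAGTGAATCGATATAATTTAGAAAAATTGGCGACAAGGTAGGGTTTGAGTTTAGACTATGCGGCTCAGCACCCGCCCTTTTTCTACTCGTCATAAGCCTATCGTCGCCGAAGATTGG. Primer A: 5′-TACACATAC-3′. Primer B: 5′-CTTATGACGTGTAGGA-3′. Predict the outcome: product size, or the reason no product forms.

No product — primer B has no binding site in the template.

Primer B (CTTATGACGTGTAGGA) does not match the top strand, and its reverse complement TCCTACACGTCATAAG does not match either.
With no annealing site for primer B, no amplification occurs.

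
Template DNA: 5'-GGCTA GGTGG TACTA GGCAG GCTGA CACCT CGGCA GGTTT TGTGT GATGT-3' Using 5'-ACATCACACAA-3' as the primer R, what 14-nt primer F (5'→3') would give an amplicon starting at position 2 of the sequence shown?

5'-GCTAGGTGGTACTA-3'

The reverse primer's reverse complement TTGTGTGATGT matches the template at positions 40–50; the product starts at position 2.
The forward primer is identical to the top strand over positions 2–15: GCTAGGTGGTACTA.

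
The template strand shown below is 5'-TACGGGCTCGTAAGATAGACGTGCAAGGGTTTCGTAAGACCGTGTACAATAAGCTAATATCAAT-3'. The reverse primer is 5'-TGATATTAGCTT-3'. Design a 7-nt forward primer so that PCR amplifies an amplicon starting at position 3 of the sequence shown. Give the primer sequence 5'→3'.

5'-CGGGCTC-3'

The reverse primer's reverse complement AAGCTAATATCA matches the template at positions 51–62; the product starts at position 3.
The forward primer is identical to the top strand over positions 3–9: CGGGCTC.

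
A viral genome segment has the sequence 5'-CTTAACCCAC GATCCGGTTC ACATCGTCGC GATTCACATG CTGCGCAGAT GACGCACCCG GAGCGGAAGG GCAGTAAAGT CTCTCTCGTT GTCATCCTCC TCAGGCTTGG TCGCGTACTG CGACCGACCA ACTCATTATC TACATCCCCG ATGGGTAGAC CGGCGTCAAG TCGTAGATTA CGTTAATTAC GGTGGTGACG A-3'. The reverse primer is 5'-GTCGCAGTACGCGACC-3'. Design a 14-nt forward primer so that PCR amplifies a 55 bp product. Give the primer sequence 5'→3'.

The reverse primer's reverse complement GGTCGCGTACTGCGAC matches the template at positions 109–124, so the product ends at position 124.
A 55 bp product then starts at position 124 − 55 + 1 = 70.
The forward primer is identical to the top strand there: GGCAGTAAAGTCTC.

5'-GGCAGTAAAGTCTC-3'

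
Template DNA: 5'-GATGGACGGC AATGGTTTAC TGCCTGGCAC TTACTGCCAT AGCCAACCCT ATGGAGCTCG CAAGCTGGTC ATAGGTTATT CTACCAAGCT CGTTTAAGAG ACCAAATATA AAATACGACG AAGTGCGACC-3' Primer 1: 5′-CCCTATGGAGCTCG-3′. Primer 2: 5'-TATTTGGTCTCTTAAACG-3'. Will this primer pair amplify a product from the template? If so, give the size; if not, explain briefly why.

Primer 1 (CCCTATGGAGCTCG) matches the top strand at positions 47–60; it acts as a forward primer.
Primer 2's reverse complement is CGTTTAAGAGACCAAATA, matching the top strand at positions 91–108; it acts as a reverse primer.
The 3' ends face each other across positions 47–108, giving a 62 bp product.

Yes — a 62 bp product.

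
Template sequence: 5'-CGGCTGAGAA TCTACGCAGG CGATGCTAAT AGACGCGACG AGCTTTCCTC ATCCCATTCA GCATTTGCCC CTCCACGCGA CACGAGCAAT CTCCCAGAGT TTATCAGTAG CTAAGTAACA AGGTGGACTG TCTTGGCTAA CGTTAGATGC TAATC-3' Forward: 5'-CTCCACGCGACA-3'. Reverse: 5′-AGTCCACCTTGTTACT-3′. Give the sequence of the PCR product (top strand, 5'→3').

Forward primer CTCCACGCGACA is found on the top strand at positions 71–82.
Taking the reverse complement of AGTCCACCTTGTTACT gives AGTAACAAGGTGGACT, found at positions 114–129 on the template; the primer anneals here to the top strand with its 3' end pointing upstream.
The product is the template from position 71 through 129 (59 bp).

5'-CTCCACGCGACACGAGCAATCTCCCAGAGTTTATCAGTAGCTAAGTAACAAGGTGGACT-3'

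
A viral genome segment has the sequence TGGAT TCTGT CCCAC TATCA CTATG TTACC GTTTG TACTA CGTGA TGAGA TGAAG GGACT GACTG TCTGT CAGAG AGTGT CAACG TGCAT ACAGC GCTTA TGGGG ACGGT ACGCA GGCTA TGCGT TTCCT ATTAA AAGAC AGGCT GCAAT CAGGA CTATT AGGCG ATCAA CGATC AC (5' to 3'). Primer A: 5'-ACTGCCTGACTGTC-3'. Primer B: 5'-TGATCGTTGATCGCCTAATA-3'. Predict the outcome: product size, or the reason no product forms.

Primer A (ACTGCCTGACTGTC) does not match the top strand, and its reverse complement GACAGTCAGGCAGT does not match either.
With no annealing site for primer A, no amplification occurs.

No product — primer A has no binding site in the template.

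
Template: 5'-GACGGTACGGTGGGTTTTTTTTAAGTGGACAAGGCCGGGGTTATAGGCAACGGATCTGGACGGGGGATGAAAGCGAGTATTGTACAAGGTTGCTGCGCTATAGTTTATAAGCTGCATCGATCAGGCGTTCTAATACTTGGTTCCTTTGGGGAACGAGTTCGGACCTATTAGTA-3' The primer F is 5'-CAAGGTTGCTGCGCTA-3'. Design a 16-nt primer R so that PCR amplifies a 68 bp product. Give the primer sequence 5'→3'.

5'-TCCCCAAAGGAACCAA-3'

The forward primer binds at positions 85–100, so a 68 bp product ends at position 85 + 68 − 1 = 152.
The reverse primer anneals to the top strand over positions 137–152, i.e. to TTGGTTCCTTTGGGGA.
Its sequence written 5'→3' is the reverse complement: TCCCCAAAGGAACCAA.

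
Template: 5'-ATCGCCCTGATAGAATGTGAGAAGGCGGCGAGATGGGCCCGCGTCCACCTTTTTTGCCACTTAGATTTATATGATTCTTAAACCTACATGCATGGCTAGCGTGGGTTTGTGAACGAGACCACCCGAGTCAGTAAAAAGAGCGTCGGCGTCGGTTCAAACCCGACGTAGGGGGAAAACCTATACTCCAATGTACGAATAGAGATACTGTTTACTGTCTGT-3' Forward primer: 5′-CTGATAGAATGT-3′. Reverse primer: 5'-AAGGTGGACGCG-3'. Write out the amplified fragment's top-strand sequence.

The forward primer matches the template at positions 7–18.
Reverse complement of the reverse primer: CGCGTCCACCTT. This occurs on the top strand at positions 40–51.
The product is the template from position 7 through 51 (45 bp).

5'-CTGATAGAATGTGAGAAGGCGGCGAGATGGGCCCGCGTCCACCTT-3'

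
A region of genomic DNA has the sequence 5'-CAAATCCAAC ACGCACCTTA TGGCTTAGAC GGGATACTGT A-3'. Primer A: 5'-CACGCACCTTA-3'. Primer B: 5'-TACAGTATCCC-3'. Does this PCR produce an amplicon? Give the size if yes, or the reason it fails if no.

Primer A (CACGCACCTTA) matches the top strand at positions 10–20; it acts as a forward primer.
Primer B's reverse complement is GGGATACTGTA, matching the top strand at positions 31–41; it acts as a reverse primer.
The 3' ends face each other across positions 10–41, giving a 32 bp product.

Yes — a 32 bp product.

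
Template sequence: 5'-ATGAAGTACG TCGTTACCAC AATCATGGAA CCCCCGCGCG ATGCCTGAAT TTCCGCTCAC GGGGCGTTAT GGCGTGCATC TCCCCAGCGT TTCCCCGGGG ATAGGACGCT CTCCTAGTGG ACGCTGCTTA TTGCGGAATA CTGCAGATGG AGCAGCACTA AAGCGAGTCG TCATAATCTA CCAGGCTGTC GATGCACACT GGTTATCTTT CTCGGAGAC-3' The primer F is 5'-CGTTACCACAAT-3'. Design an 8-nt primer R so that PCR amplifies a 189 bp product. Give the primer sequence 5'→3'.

The forward primer binds at positions 12–23, so a 189 bp product ends at position 12 + 189 − 1 = 200.
The reverse primer anneals to the top strand over positions 193–200, i.e. to TGCACACT.
Its sequence written 5'→3' is the reverse complement: AGTGTGCA.

5'-AGTGTGCA-3'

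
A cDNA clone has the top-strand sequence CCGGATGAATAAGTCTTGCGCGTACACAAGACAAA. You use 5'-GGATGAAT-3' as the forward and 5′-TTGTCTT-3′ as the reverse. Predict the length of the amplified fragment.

The forward primer matches the template at positions 3–10.
The reverse primer's reverse complement is AAGACAA, which matches the template at positions 28–34.
Product length = (reverse-primer end) − (forward-primer start) + 1 = 34 − 3 + 1 = 32 bp.

32 bp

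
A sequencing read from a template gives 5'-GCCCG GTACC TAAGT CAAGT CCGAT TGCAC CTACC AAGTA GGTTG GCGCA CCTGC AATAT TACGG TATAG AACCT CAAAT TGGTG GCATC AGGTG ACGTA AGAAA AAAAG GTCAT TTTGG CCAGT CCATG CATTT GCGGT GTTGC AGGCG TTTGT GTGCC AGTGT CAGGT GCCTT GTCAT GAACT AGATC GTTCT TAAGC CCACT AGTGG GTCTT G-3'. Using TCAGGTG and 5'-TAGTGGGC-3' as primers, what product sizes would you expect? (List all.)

The forward primer TCAGGTG matches the top strand at positions 89–95, 165–171.
The reverse primer's reverse complement is GCCCACTA, matching at positions 199–206.
Each forward site pairs with the reverse site to give a product ending at position 206: sizes 118, 42 bp.

118 bp, 42 bp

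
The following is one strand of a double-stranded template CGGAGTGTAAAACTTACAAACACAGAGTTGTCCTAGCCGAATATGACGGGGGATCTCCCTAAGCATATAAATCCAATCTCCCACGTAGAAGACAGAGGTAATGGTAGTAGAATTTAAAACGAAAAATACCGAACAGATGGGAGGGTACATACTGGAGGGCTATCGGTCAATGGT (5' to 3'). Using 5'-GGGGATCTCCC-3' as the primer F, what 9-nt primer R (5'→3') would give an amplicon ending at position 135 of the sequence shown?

The forward primer binds at positions 49–59; the product's 3' end on the top strand is position 135.
The reverse primer anneals to the top strand over positions 127–135, i.e. to TACCGAACA.
Its sequence written 5'→3' is the reverse complement: TGTTCGGTA.

5'-TGTTCGGTA-3'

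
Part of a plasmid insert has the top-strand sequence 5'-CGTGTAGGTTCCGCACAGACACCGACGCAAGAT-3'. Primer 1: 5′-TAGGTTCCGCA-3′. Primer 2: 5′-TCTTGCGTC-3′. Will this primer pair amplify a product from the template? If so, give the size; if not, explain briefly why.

Primer 1 (TAGGTTCCGCA) matches the top strand at positions 5–15; it acts as a forward primer.
Primer 2's reverse complement is GACGCAAGA, matching the top strand at positions 24–32; it acts as a reverse primer.
The 3' ends face each other across positions 5–32, giving a 28 bp product.

Yes — a 28 bp product.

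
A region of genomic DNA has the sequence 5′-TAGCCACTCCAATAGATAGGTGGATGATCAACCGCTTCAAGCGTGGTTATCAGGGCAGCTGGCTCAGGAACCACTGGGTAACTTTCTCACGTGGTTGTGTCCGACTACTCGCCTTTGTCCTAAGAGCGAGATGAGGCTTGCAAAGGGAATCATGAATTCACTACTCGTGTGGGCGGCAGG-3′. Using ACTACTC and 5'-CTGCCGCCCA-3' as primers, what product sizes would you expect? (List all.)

The forward primer ACTACTC matches the top strand at positions 104–110, 160–166.
The reverse primer's reverse complement is TGGGCGGCAG, matching at positions 170–179.
Each forward site pairs with the reverse site to give a product ending at position 179: sizes 76, 20 bp.

76 bp, 20 bp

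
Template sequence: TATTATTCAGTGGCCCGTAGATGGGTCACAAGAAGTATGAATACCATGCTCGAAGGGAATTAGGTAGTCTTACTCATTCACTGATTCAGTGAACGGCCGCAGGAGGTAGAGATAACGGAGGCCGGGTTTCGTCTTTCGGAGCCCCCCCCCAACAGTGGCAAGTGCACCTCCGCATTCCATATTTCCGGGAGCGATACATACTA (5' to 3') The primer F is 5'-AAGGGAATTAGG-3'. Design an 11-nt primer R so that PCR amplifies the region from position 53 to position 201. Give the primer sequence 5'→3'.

5'-GTATGTATCGC-3'

The product's 3' end on the top strand is position 201.
The reverse primer anneals to the top strand over positions 191–201, i.e. to GCGATACATAC.
Its sequence written 5'→3' is the reverse complement: GTATGTATCGC.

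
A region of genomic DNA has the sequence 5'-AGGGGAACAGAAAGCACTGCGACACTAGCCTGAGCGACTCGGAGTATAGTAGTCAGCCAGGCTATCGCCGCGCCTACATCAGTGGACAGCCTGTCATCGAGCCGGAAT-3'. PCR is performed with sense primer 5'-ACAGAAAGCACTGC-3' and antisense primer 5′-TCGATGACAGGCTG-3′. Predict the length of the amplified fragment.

94 bp

Scanning the template, ACAGAAAGCACTGC occurs at positions 7–20; this primer anneals to the bottom strand there with its 3' end pointing downstream.
The reverse primer's reverse complement is CAGCCTGTCATCGA, which matches the template at positions 87–100.
The product runs from position 7 to position 100, so its length is 100 − 7 + 1 = 94 bp.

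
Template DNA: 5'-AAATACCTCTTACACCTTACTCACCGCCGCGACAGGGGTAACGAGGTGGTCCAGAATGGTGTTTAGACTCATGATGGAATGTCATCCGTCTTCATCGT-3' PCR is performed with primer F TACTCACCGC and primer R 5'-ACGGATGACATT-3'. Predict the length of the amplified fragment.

72 bp

Scanning the template, TACTCACCGC occurs at positions 18–27; this primer anneals to the bottom strand there with its 3' end pointing downstream.
The reverse primer's reverse complement is AATGTCATCCGT, which matches the template at positions 78–89.
Product length = (reverse-primer end) − (forward-primer start) + 1 = 89 − 18 + 1 = 72 bp.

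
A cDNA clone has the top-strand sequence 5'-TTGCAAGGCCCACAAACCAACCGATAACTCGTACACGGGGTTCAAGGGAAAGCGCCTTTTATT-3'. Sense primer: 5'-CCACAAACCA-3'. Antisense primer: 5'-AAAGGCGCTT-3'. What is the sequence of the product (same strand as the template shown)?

5'-CCACAAACCAACCGATAACTCGTACACGGGGTTCAAGGGAAAGCGCCTTT-3'

Scanning the template, CCACAAACCA occurs at positions 10–19; this primer anneals to the bottom strand there with its 3' end pointing downstream.
The reverse primer's reverse complement is AAGCGCCTTT, which matches the template at positions 50–59.
The product is the template from position 10 through 59 (50 bp).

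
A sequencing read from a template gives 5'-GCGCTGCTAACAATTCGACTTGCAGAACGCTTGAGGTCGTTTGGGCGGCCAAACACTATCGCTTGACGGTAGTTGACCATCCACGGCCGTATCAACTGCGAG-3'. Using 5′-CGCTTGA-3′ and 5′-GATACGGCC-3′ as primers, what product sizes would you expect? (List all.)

66 bp, 34 bp

The forward primer CGCTTGA matches the top strand at positions 28–34, 60–66.
The reverse primer's reverse complement is GGCCGTATC, matching at positions 85–93.
Each forward site pairs with the reverse site to give a product ending at position 93: sizes 66, 34 bp.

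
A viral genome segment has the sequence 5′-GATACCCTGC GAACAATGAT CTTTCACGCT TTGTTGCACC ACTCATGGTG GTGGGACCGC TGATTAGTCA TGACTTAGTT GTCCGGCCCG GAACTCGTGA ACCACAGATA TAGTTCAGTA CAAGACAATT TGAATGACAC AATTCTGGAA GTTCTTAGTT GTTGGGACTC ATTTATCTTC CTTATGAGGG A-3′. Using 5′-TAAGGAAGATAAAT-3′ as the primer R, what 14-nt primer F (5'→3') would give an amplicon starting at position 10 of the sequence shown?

The reverse primer's reverse complement ATTTATCTTCCTTA matches the template at positions 171–184; the product starts at position 10.
The forward primer is identical to the top strand over positions 10–23: CGAACAATGATCTT.

5'-CGAACAATGATCTT-3'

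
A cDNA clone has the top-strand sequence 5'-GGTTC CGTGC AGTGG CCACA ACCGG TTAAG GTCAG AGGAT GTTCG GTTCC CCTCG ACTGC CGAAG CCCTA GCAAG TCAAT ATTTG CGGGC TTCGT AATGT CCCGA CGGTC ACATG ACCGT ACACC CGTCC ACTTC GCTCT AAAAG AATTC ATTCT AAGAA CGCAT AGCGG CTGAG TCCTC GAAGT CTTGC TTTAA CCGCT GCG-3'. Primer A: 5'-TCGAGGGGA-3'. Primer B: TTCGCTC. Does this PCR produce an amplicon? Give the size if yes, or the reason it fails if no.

No product — the primers' 3' ends point away from each other.

Primer A (TCGAGGGGA) has reverse complement TCCCCTCGA, which matches the top strand at positions 48–56; primer A anneals to the top strand there with its 3' end pointing upstream toward position 48.
Primer B (TTCGCTC) matches the top strand directly at positions 133–139; it anneals to the bottom strand with its 3' end pointing downstream toward position 139.
The 3' ends diverge (primer A extends toward position 1, primer B toward position 203), so the primers never converge on a shared product.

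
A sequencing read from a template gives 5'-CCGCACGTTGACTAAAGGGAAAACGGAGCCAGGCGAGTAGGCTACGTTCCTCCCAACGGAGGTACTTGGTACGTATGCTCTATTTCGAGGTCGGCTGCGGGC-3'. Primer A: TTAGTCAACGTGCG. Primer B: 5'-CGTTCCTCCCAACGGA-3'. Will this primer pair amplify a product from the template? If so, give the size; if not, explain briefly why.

No product — the primers' 3' ends point away from each other.

Primer A (TTAGTCAACGTGCG) has reverse complement CGCACGTTGACTAA, which matches the top strand at positions 2–15; primer A anneals to the top strand there with its 3' end pointing upstream toward position 2.
Primer B (CGTTCCTCCCAACGGA) matches the top strand directly at positions 45–60; it anneals to the bottom strand with its 3' end pointing downstream toward position 60.
The 3' ends diverge (primer A extends toward position 1, primer B toward position 102), so the primers never converge on a shared product.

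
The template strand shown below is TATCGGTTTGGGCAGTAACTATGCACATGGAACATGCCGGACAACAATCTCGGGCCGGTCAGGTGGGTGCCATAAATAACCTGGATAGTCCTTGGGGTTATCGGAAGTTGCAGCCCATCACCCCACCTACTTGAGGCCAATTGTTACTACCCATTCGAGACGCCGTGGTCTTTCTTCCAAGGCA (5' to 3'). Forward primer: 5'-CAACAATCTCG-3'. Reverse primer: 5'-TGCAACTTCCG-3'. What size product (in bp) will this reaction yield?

71 bp

The forward primer matches the template at positions 42–52.
Taking the reverse complement of TGCAACTTCCG gives CGGAAGTTGCA, found at positions 102–112 on the template; the primer anneals here to the top strand with its 3' end pointing upstream.
The product runs from position 42 to position 112, so its length is 112 − 42 + 1 = 71 bp.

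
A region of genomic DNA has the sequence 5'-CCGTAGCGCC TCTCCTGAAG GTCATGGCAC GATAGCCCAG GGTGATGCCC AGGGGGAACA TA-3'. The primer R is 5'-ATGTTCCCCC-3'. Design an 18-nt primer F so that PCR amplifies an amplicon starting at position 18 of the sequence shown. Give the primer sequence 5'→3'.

5'-AAGGTCATGGCACGATAG-3'

The reverse primer's reverse complement GGGGGAACAT matches the template at positions 52–61; the product starts at position 18.
The forward primer is identical to the top strand over positions 18–35: AAGGTCATGGCACGATAG.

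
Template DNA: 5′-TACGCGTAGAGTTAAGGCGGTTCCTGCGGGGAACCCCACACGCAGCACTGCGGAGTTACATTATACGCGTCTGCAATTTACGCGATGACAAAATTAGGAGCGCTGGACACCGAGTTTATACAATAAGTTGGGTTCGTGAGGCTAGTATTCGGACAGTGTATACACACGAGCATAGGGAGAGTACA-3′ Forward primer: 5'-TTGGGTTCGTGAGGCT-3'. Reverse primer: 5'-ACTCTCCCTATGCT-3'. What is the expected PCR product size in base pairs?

Forward primer TTGGGTTCGTGAGGCT is found on the top strand at positions 128–143.
Reverse complement of the reverse primer: AGCATAGGGAGAGT. This occurs on the top strand at positions 169–182.
Amplicon spans positions 128–182: 55 bp.

55 bp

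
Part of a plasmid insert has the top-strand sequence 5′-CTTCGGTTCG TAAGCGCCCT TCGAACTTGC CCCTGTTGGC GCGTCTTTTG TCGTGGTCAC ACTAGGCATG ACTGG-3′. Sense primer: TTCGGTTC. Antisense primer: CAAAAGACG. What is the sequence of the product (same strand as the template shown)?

5'-TTCGGTTCGTAAGCGCCCTTCGAACTTGCCCCTGTTGGCGCGTCTTTTG-3'

The forward primer matches the template at positions 2–9.
The reverse primer's reverse complement is CGTCTTTTG, which matches the template at positions 42–50.
The product is the template from position 2 through 50 (49 bp).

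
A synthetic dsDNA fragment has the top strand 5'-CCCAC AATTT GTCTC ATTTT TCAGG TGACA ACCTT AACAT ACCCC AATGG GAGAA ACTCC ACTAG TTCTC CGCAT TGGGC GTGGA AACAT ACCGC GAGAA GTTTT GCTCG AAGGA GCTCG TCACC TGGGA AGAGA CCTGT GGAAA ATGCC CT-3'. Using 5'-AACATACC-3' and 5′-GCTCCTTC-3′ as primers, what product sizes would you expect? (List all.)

The forward primer AACATACC matches the top strand at positions 36–43, 86–93.
The reverse primer's reverse complement is GAAGGAGC, matching at positions 110–117.
Each forward site pairs with the reverse site to give a product ending at position 117: sizes 82, 32 bp.

82 bp, 32 bp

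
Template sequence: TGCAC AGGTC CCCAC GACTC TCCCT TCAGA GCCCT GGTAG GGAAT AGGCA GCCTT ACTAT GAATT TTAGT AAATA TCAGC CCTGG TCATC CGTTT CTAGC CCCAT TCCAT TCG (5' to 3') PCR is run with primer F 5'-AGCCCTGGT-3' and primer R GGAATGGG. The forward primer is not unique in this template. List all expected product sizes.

79 bp, 31 bp

The forward primer AGCCCTGGT matches the top strand at positions 30–38, 78–86.
The reverse primer's reverse complement is CCCATTCC, matching at positions 101–108.
Each forward site pairs with the reverse site to give a product ending at position 108: sizes 79, 31 bp.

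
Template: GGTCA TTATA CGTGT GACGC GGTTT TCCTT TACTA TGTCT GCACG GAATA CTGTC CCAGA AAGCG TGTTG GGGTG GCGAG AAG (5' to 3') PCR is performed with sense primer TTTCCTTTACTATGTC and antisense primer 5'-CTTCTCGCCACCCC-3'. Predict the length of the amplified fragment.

The forward primer matches the template at positions 24–39.
Taking the reverse complement of CTTCTCGCCACCCC gives GGGGTGGCGAGAAG, found at positions 70–83 on the template; the primer anneals here to the top strand with its 3' end pointing upstream.
The product runs from position 24 to position 83, so its length is 83 − 24 + 1 = 60 bp.

60 bp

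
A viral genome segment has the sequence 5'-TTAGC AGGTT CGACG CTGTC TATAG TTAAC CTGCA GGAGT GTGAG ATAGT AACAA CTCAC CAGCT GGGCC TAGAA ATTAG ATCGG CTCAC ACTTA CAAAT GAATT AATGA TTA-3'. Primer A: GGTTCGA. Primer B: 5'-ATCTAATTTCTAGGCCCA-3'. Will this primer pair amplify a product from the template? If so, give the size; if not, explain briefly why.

Primer A (GGTTCGA) matches the top strand at positions 7–13; it acts as a forward primer.
Primer B's reverse complement is TGGGCCTAGAAATTAGAT, matching the top strand at positions 65–82; it acts as a reverse primer.
The 3' ends face each other across positions 7–82, giving a 76 bp product.

Yes — a 76 bp product.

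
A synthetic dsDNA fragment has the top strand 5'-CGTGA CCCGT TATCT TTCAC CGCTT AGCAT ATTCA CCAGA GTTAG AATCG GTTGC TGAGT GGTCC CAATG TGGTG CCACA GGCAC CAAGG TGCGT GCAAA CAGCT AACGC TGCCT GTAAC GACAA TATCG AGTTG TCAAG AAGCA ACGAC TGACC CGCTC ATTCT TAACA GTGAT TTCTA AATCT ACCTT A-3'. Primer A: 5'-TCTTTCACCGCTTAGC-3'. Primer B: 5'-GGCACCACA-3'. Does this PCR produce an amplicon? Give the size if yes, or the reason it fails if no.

Primer A (TCTTTCACCGCTTAGC) matches the top strand at positions 13–28; it acts as a forward primer.
Primer B's reverse complement is TGTGGTGCC, matching the top strand at positions 69–77; it acts as a reverse primer.
The 3' ends face each other across positions 13–77, giving a 65 bp product.

Yes — a 65 bp product.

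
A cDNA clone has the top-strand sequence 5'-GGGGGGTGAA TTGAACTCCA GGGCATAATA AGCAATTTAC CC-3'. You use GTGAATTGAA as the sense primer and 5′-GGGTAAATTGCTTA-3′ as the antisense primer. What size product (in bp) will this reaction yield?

Forward primer GTGAATTGAA is found on the top strand at positions 6–15.
Reverse complement of the reverse primer: TAAGCAATTTACCC. This occurs on the top strand at positions 29–42.
Amplicon spans positions 6–42: 37 bp.

37 bp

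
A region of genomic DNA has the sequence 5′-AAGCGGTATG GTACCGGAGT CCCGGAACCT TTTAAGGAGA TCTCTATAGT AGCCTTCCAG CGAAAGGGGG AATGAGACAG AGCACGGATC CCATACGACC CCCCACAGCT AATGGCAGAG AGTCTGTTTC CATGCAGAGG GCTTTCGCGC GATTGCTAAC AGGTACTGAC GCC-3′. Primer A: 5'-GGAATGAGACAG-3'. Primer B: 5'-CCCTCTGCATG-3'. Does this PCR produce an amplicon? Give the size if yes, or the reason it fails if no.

Yes — a 73 bp product.

Primer A (GGAATGAGACAG) matches the top strand at positions 69–80; it acts as a forward primer.
Primer B's reverse complement is CATGCAGAGGG, matching the top strand at positions 131–141; it acts as a reverse primer.
The 3' ends face each other across positions 69–141, giving a 73 bp product.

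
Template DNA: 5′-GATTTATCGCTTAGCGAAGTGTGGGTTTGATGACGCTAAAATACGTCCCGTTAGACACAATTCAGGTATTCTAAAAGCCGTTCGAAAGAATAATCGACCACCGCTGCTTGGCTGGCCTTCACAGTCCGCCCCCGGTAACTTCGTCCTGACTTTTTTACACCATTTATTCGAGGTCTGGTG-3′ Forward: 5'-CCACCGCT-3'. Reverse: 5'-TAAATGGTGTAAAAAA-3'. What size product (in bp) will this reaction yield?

69 bp

Scanning the template, CCACCGCT occurs at positions 98–105; this primer anneals to the bottom strand there with its 3' end pointing downstream.
Taking the reverse complement of TAAATGGTGTAAAAAA gives TTTTTTACACCATTTA, found at positions 151–166 on the template; the primer anneals here to the top strand with its 3' end pointing upstream.
Product length = (reverse-primer end) − (forward-primer start) + 1 = 166 − 98 + 1 = 69 bp.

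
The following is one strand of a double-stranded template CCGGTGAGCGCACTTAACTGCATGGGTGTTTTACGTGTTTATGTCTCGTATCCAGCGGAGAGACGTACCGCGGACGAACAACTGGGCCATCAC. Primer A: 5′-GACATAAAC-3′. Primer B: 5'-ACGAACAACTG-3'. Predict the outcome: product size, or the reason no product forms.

Primer A (GACATAAAC) has reverse complement GTTTATGTC, which matches the top strand at positions 37–45; primer A anneals to the top strand there with its 3' end pointing upstream toward position 37.
Primer B (ACGAACAACTG) matches the top strand directly at positions 74–84; it anneals to the bottom strand with its 3' end pointing downstream toward position 84.
The 3' ends diverge (primer A extends toward position 1, primer B toward position 93), so the primers never converge on a shared product.

No product — the primers' 3' ends point away from each other.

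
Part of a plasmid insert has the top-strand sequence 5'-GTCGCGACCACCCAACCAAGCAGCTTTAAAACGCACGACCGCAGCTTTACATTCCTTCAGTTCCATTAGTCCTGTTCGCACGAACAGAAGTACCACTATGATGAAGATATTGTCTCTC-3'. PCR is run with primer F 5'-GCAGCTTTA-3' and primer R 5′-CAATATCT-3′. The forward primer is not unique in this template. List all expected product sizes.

93 bp, 72 bp

The forward primer GCAGCTTTA matches the top strand at positions 20–28, 41–49.
The reverse primer's reverse complement is AGATATTG, matching at positions 105–112.
Each forward site pairs with the reverse site to give a product ending at position 112: sizes 93, 72 bp.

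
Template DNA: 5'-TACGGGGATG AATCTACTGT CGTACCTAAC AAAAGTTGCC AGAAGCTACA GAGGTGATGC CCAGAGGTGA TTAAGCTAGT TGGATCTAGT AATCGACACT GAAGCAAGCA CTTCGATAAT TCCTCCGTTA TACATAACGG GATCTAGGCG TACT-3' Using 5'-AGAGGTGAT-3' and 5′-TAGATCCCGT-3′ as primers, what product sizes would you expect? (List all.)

The forward primer AGAGGTGAT matches the top strand at positions 50–58, 63–71.
The reverse primer's reverse complement is ACGGGATCTA, matching at positions 137–146.
Each forward site pairs with the reverse site to give a product ending at position 146: sizes 97, 84 bp.

97 bp, 84 bp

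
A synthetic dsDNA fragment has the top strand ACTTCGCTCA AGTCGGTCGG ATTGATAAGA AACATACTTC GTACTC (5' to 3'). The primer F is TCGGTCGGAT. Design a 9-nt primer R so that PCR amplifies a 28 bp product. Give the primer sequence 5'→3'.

The forward primer binds at positions 13–22, so a 28 bp product ends at position 13 + 28 − 1 = 40.
The reverse primer anneals to the top strand over positions 32–40, i.e. to ACATACTTC.
Its sequence written 5'→3' is the reverse complement: GAAGTATGT.

5'-GAAGTATGT-3'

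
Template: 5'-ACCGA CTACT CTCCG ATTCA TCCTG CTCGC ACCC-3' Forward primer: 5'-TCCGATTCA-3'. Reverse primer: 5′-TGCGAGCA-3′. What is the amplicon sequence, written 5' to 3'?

Scanning the template, TCCGATTCA occurs at positions 12–20; this primer anneals to the bottom strand there with its 3' end pointing downstream.
The reverse primer's reverse complement is TGCTCGCA, which matches the template at positions 24–31.
The product is the template from position 12 through 31 (20 bp).

5'-TCCGATTCATCCTGCTCGCA-3'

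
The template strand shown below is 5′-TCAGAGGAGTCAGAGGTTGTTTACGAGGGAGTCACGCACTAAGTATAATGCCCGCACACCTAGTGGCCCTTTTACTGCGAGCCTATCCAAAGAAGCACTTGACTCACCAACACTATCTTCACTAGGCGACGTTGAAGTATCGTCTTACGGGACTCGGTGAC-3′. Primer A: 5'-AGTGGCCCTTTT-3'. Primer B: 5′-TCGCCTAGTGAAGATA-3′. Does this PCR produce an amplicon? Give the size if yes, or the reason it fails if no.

Primer A (AGTGGCCCTTTT) matches the top strand at positions 62–73; it acts as a forward primer.
Primer B's reverse complement is TATCTTCACTAGGCGA, matching the top strand at positions 114–129; it acts as a reverse primer.
The 3' ends face each other across positions 62–129, giving a 68 bp product.

Yes — a 68 bp product.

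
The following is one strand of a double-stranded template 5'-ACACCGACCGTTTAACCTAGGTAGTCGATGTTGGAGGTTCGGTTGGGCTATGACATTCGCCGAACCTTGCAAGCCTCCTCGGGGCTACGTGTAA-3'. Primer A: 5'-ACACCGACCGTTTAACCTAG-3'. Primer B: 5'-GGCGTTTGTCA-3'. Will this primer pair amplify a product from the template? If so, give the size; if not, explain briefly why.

No product — primer B has no binding site in the template.

Primer B (GGCGTTTGTCA) does not match the top strand, and its reverse complement TGACAAACGCC does not match either.
With no annealing site for primer B, no amplification occurs.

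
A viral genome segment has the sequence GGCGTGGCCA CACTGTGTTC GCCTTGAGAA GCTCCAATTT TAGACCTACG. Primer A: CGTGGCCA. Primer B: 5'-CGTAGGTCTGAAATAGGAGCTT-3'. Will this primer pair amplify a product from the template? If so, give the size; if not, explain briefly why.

Primer B (CGTAGGTCTGAAATAGGAGCTT) does not match the top strand, and its reverse complement AAGCTCCTATTTCAGACCTACG does not match either.
With no annealing site for primer B, no amplification occurs.

No product — primer B has no binding site in the template.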